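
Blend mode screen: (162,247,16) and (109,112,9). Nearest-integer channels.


Screen: C = 255 - (255-A)×(255-B)/255, rounded to nearest integer
R: 255 - (255-162)×(255-109)/255 = 255 - 13578/255 ≈ 255 - 53.247 = 201.753 → 202
G: 255 - (255-247)×(255-112)/255 = 255 - 1144/255 ≈ 255 - 4.486 = 250.514 → 251
B: 255 - (255-16)×(255-9)/255 = 255 - 58794/255 ≈ 255 - 230.565 = 24.435 → 24
= RGB(202, 251, 24)


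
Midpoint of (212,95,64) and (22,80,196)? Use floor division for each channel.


Midpoint: each channel = ⌊(C₁+C₂)/2⌋
R: ⌊(212+22)/2⌋ = 117
G: ⌊(95+80)/2⌋ = 87
B: ⌊(64+196)/2⌋ = 130
= RGB(117, 87, 130)


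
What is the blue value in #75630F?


Color: #75630F
R = 75 = 117
G = 63 = 99
B = 0F = 15
Blue = 15


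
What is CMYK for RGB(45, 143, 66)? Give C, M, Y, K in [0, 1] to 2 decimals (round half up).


R'=45/255≈0.1765, G'=143/255≈0.5608, B'=66/255≈0.2588
K = 1 - max(R',G',B') = 1 - 143/255 = 112/255 = 0.43921… → 0.44
(1-R'-K)/(1-K) simplifies to (max-R)/max with max = 143:
C = (143-45)/143 = 98/143 = 0.68531… → 0.69
M = (143-143)/143 = 0/143 = 0 → 0.00
Y = (143-66)/143 = 77/143 = 0.53846… → 0.54
= CMYK(0.69, 0.00, 0.54, 0.44)


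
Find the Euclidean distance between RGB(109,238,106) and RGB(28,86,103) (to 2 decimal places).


d = √[(R₁-R₂)² + (G₁-G₂)² + (B₁-B₂)²]
d = √[(109-28)² + (238-86)² + (106-103)²]
d = √[6561 + 23104 + 9]
d = √29674
d ≈ 172.26


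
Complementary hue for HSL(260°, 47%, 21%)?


Complement = opposite side of color wheel = hue + 180°
H' = (260 + 180) mod 360 = 80°
S and L unchanged.
= HSL(80°, 47%, 21%)


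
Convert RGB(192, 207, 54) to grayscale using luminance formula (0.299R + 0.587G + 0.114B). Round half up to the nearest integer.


Gray = 0.299×R + 0.587×G + 0.114×B
Gray = 0.299×192 + 0.587×207 + 0.114×54
Gray = 57.408 + 121.509 + 6.156
Gray = 185.073 → round half up → 185
Gray = 185


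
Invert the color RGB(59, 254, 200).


Invert: (255-R, 255-G, 255-B)
R: 255-59 = 196
G: 255-254 = 1
B: 255-200 = 55
= RGB(196, 1, 55)


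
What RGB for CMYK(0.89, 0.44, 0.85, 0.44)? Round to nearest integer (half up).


R = 255 × (1-C) × (1-K) = 255 × 0.11 × 0.56 = 15.708 → 16
G = 255 × (1-M) × (1-K) = 255 × 0.56 × 0.56 = 79.968 → 80
B = 255 × (1-Y) × (1-K) = 255 × 0.15 × 0.56 = 21.42 → 21
= RGB(16, 80, 21)


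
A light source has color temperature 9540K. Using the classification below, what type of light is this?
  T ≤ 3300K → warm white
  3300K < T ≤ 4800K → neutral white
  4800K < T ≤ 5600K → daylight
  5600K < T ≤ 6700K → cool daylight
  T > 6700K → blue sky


Temperature: 9540K
9540K > 6700K → blue sky
Classification: blue sky


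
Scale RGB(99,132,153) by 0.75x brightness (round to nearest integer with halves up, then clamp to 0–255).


Multiply each channel by 0.75, round half up, clamp to [0, 255]
R: 99×0.75 = 74.25 → round → 74
G: 132×0.75 = 99
B: 153×0.75 = 114.75 → round → 115
= RGB(74, 99, 115)


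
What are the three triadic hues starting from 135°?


Triadic: equally spaced at 120° intervals
H1 = 135°
H2 = (135 + 120) mod 360 = 255°
H3 = (135 + 240) mod 360 = 15°
Triadic = 135°, 255°, 15°


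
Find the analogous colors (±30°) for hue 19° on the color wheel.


Base hue: 19°
Left analog: (19 - 30) mod 360 = 349°
Right analog: (19 + 30) mod 360 = 49°
Analogous hues = 349° and 49°


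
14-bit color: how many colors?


Colors = 2^bits = 2^14
= 16,384 colors


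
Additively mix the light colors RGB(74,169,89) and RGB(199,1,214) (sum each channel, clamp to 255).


Additive: each channel = min(255, C₁+C₂)
R: 74+199 = 273 → 255
G: 169+1 = 170 → 170
B: 89+214 = 303 → 255
= RGB(255, 170, 255)


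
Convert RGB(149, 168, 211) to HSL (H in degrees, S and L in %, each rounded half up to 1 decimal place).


Normalize: R'=149/255≈0.5843, G'=168/255≈0.6588, B'=211/255≈0.8275
Max=211/255, Min=149/255, Δ=Max-Min=62/255
L = (Max+Min)/2 = (211+149)/510 = 360/510 = 0.70588… → L = 70.6%
L > 0.5 → S = Δ/(2-Max-Min) = 62/(510-211-149) = 62/150 = 0.41333… → S = 41.3%
(the 1/255 factors cancel in S and H, so raw channel differences can be used)
Max is B' → H = 60 × ((R-G)/Δ + 4) = 60 × ((149-168)/62 + 4)
  -19/62 + 4 = -0.3064… + 4 = 3.6935…
  H = 60 × 3.6935… = 221.612…° → H = 221.6°
= HSL(221.6°, 41.3%, 70.6%)


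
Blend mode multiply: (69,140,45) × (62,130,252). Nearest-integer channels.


Multiply: C = A×B/255, rounded to nearest integer
R: 69×62/255 = 4278/255 ≈ 16.776 → 17
G: 140×130/255 = 18200/255 ≈ 71.373 → 71
B: 45×252/255 = 11340/255 ≈ 44.471 → 44
= RGB(17, 71, 44)


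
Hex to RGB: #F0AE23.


F0 → 240 (R)
AE → 174 (G)
23 → 35 (B)
= RGB(240, 174, 35)


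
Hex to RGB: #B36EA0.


B3 → 179 (R)
6E → 110 (G)
A0 → 160 (B)
= RGB(179, 110, 160)


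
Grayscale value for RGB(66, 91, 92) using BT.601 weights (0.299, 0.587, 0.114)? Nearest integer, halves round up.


Gray = 0.299×R + 0.587×G + 0.114×B
Gray = 0.299×66 + 0.587×91 + 0.114×92
Gray = 19.734 + 53.417 + 10.488
Gray = 83.639 → round half up → 84
Gray = 84


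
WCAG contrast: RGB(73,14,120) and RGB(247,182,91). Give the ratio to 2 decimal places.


Linearize each sRGB channel c=v/255: c/12.92 if c ≤ 0.04045 else ((c+0.055)/1.055)^2.4
L = 0.2126×R_lin + 0.7152×G_lin + 0.0722×B_lin
Color 1 (73,14,120):
  R=73: 73/255≈0.2863 > 0.04045 → ((0.2863+0.055)/1.055)^2.4 ≈ 0.06663
  G=14: 14/255≈0.0549 > 0.04045 → ((0.0549+0.055)/1.055)^2.4 ≈ 0.00439
  B=120: 120/255≈0.4706 > 0.04045 → ((0.4706+0.055)/1.055)^2.4 ≈ 0.18782
  L1 = 0.2126×0.06663 + 0.7152×0.00439 + 0.0722×0.18782 ≈ 0.03087
Color 2 (247,182,91):
  R=247: 247/255≈0.9686 > 0.04045 → ((0.9686+0.055)/1.055)^2.4 ≈ 0.93011
  G=182: 182/255≈0.7137 > 0.04045 → ((0.7137+0.055)/1.055)^2.4 ≈ 0.46778
  B=91: 91/255≈0.3569 > 0.04045 → ((0.3569+0.055)/1.055)^2.4 ≈ 0.10462
  L2 = 0.2126×0.93011 + 0.7152×0.46778 + 0.0722×0.10462 ≈ 0.53985
Lighter = 0.53985, Darker = 0.03087
Ratio = (L_lighter + 0.05) / (L_darker + 0.05)
Ratio = (0.53985 + 0.05) / (0.03087 + 0.05) = 0.58985 / 0.08087 ≈ 7.2942
Ratio ≈ 7.29:1


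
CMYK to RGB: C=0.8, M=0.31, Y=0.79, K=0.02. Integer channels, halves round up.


R = 255 × (1-C) × (1-K) = 255 × 0.20 × 0.98 = 49.98 → 50
G = 255 × (1-M) × (1-K) = 255 × 0.69 × 0.98 = 172.431 → 172
B = 255 × (1-Y) × (1-K) = 255 × 0.21 × 0.98 = 52.479 → 52
= RGB(50, 172, 52)


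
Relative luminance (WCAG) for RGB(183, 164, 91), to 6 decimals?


Linearize each channel (sRGB transfer function): c = v/255; c_lin = c/12.92 if c ≤ 0.04045, else ((c+0.055)/1.055)^2.4
  R: 183/255 ≈ 0.717647 > 0.04045 → ((0.717647+0.055)/1.055)^2.4 ≈ 0.473531
  G: 164/255 ≈ 0.643137 > 0.04045 → ((0.643137+0.055)/1.055)^2.4 ≈ 0.371238
  B: 91/255 ≈ 0.356863 > 0.04045 → ((0.356863+0.055)/1.055)^2.4 ≈ 0.104616
R_lin = 0.473531, G_lin = 0.371238, B_lin = 0.104616
L = 0.2126×R + 0.7152×G + 0.0722×B
L = 0.2126×0.473531 + 0.7152×0.371238 + 0.0722×0.104616
L ≈ 0.373735


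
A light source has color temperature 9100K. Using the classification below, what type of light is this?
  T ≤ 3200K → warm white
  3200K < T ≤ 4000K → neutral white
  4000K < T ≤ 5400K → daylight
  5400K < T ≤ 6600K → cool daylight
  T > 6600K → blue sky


Temperature: 9100K
9100K > 6600K → blue sky
Classification: blue sky


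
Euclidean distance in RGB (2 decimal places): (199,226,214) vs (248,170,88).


d = √[(R₁-R₂)² + (G₁-G₂)² + (B₁-B₂)²]
d = √[(199-248)² + (226-170)² + (214-88)²]
d = √[2401 + 3136 + 15876]
d = √21413
d ≈ 146.33


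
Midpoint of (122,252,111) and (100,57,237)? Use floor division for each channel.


Midpoint: each channel = ⌊(C₁+C₂)/2⌋
R: ⌊(122+100)/2⌋ = 111
G: ⌊(252+57)/2⌋ = 154
B: ⌊(111+237)/2⌋ = 174
= RGB(111, 154, 174)


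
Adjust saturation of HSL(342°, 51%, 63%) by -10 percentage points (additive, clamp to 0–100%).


Original S = 51%
Adjustment = -10 percentage points
New S = 51 + (-10) = 41
Clamp to [0, 100] → 41
= HSL(342°, 41%, 63%)


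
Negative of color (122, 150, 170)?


Invert: (255-R, 255-G, 255-B)
R: 255-122 = 133
G: 255-150 = 105
B: 255-170 = 85
= RGB(133, 105, 85)


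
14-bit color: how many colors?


Colors = 2^bits = 2^14
= 16,384 colors


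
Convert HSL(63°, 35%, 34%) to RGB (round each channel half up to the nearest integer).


H=63°, S=0.35, L=0.34
C = (1-|2L-1|)×S = (1-|-0.32|)×0.35 = 0.238
H' = H/60 = 63/60 ≈ 1.0500; X = C×(1-|H' mod 2 - 1|) = 0.2261
m = L - C/2 = 0.34 - 0.119 = 0.221
Sector ⌊H'⌋ = 1 → (R',G',B') = (0.2261, 0.238, 0.0)
RGB = ((R'+m)×255, (G'+m)×255, (B'+m)×255) = (114.0105, 117.045, 56.355)
Round half up → RGB(114, 117, 56)


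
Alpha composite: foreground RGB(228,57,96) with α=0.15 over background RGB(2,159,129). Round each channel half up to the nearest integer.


C = α×F + (1-α)×B, with 1-α = 0.85
R: 0.15×228 + 0.85×2 = 34.20 + 1.70 = 35.90 → 36
G: 0.15×57 + 0.85×159 = 8.55 + 135.15 = 143.70 → 144
B: 0.15×96 + 0.85×129 = 14.40 + 109.65 = 124.05 → 124
= RGB(36, 144, 124)


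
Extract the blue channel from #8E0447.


Color: #8E0447
R = 8E = 142
G = 04 = 4
B = 47 = 71
Blue = 71


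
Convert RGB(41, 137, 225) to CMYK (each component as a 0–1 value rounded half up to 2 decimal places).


R'=41/255≈0.1608, G'=137/255≈0.5373, B'=225/255≈0.8824
K = 1 - max(R',G',B') = 1 - 225/255 = 30/255 = 0.11764… → 0.12
(1-R'-K)/(1-K) simplifies to (max-R)/max with max = 225:
C = (225-41)/225 = 184/225 = 0.81777… → 0.82
M = (225-137)/225 = 88/225 = 0.39111… → 0.39
Y = (225-225)/225 = 0/225 = 0 → 0.00
= CMYK(0.82, 0.39, 0.00, 0.12)


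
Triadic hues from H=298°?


Triadic: equally spaced at 120° intervals
H1 = 298°
H2 = (298 + 120) mod 360 = 58°
H3 = (298 + 240) mod 360 = 178°
Triadic = 298°, 58°, 178°


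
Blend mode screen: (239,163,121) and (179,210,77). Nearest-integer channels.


Screen: C = 255 - (255-A)×(255-B)/255, rounded to nearest integer
R: 255 - (255-239)×(255-179)/255 = 255 - 1216/255 ≈ 255 - 4.769 = 250.231 → 250
G: 255 - (255-163)×(255-210)/255 = 255 - 4140/255 ≈ 255 - 16.235 = 238.765 → 239
B: 255 - (255-121)×(255-77)/255 = 255 - 23852/255 ≈ 255 - 93.537 = 161.463 → 161
= RGB(250, 239, 161)


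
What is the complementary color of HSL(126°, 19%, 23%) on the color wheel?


Complement = opposite side of color wheel = hue + 180°
H' = (126 + 180) mod 360 = 306°
S and L unchanged.
= HSL(306°, 19%, 23%)


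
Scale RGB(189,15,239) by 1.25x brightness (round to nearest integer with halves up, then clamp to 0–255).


Multiply each channel by 1.25, round half up, clamp to [0, 255]
R: 189×1.25 = 236.25 → round → 236
G: 15×1.25 = 18.75 → round → 19
B: 239×1.25 = 298.75 → round → 299 → clamp → 255
= RGB(236, 19, 255)


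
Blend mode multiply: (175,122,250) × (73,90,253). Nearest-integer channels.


Multiply: C = A×B/255, rounded to nearest integer
R: 175×73/255 = 12775/255 ≈ 50.098 → 50
G: 122×90/255 = 10980/255 ≈ 43.059 → 43
B: 250×253/255 = 63250/255 ≈ 248.039 → 248
= RGB(50, 43, 248)


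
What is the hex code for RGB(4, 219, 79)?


R = 4 → 04 (hex)
G = 219 → DB (hex)
B = 79 → 4F (hex)
Hex = #04DB4F


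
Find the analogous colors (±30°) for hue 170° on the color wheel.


Base hue: 170°
Left analog: (170 - 30) mod 360 = 140°
Right analog: (170 + 30) mod 360 = 200°
Analogous hues = 140° and 200°


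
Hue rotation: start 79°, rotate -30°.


New hue = (H + rotation) mod 360
New hue = (79 -30) mod 360
= 49 mod 360
= 49°


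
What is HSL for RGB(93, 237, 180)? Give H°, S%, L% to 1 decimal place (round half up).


Normalize: R'=93/255≈0.3647, G'=237/255≈0.9294, B'=180/255≈0.7059
Max=237/255, Min=93/255, Δ=Max-Min=144/255
L = (Max+Min)/2 = (237+93)/510 = 330/510 = 0.64705… → L = 64.7%
L > 0.5 → S = Δ/(2-Max-Min) = 144/(510-237-93) = 144/180 = 0.8 → S = 80.0%
(the 1/255 factors cancel in S and H, so raw channel differences can be used)
Max is G' → H = 60 × ((B-R)/Δ + 2) = 60 × ((180-93)/144 + 2)
  87/144 + 2 = 0.6041… + 2 = 2.6041…
  H = 60 × 2.6041… = 156.25° → H = 156.3°
= HSL(156.3°, 80.0%, 64.7%)


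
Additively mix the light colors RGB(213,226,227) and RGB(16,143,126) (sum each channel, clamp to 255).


Additive: each channel = min(255, C₁+C₂)
R: 213+16 = 229 → 229
G: 226+143 = 369 → 255
B: 227+126 = 353 → 255
= RGB(229, 255, 255)


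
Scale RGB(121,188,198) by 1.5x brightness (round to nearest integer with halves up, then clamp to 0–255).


Multiply each channel by 1.5, round half up, clamp to [0, 255]
R: 121×1.5 = 181.5 → round → 182
G: 188×1.5 = 282 → clamp → 255
B: 198×1.5 = 297 → clamp → 255
= RGB(182, 255, 255)


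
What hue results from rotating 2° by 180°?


New hue = (H + rotation) mod 360
New hue = (2 + 180) mod 360
= 182 mod 360
= 182°


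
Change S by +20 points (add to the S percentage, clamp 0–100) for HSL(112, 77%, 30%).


Original S = 77%
Adjustment = +20 percentage points
New S = 77 + (20) = 97
Clamp to [0, 100] → 97
= HSL(112°, 97%, 30%)


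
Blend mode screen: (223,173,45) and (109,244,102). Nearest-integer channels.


Screen: C = 255 - (255-A)×(255-B)/255, rounded to nearest integer
R: 255 - (255-223)×(255-109)/255 = 255 - 4672/255 ≈ 255 - 18.322 = 236.678 → 237
G: 255 - (255-173)×(255-244)/255 = 255 - 902/255 ≈ 255 - 3.537 = 251.463 → 251
B: 255 - (255-45)×(255-102)/255 = 255 - 32130/255 ≈ 255 - 126.000 = 129.000 → 129
= RGB(237, 251, 129)


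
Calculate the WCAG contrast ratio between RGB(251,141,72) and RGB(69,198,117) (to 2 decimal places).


Linearize each sRGB channel c=v/255: c/12.92 if c ≤ 0.04045 else ((c+0.055)/1.055)^2.4
L = 0.2126×R_lin + 0.7152×G_lin + 0.0722×B_lin
Color 1 (251,141,72):
  R=251: 251/255≈0.9843 > 0.04045 → ((0.9843+0.055)/1.055)^2.4 ≈ 0.96469
  G=141: 141/255≈0.5529 > 0.04045 → ((0.5529+0.055)/1.055)^2.4 ≈ 0.26636
  B=72: 72/255≈0.2824 > 0.04045 → ((0.2824+0.055)/1.055)^2.4 ≈ 0.06480
  L1 = 0.2126×0.96469 + 0.7152×0.26636 + 0.0722×0.06480 ≈ 0.40027
Color 2 (69,198,117):
  R=69: 69/255≈0.2706 > 0.04045 → ((0.2706+0.055)/1.055)^2.4 ≈ 0.05951
  G=198: 198/255≈0.7765 > 0.04045 → ((0.7765+0.055)/1.055)^2.4 ≈ 0.56471
  B=117: 117/255≈0.4588 > 0.04045 → ((0.4588+0.055)/1.055)^2.4 ≈ 0.17789
  L2 = 0.2126×0.05951 + 0.7152×0.56471 + 0.0722×0.17789 ≈ 0.42938
Lighter = 0.42938, Darker = 0.40027
Ratio = (L_lighter + 0.05) / (L_darker + 0.05)
Ratio = (0.42938 + 0.05) / (0.40027 + 0.05) = 0.47938 / 0.45027 ≈ 1.0646
Ratio ≈ 1.06:1


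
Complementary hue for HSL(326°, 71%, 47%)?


Complement = opposite side of color wheel = hue + 180°
H' = (326 + 180) mod 360 = 146°
S and L unchanged.
= HSL(146°, 71%, 47%)


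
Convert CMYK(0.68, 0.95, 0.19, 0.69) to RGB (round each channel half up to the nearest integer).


R = 255 × (1-C) × (1-K) = 255 × 0.32 × 0.31 = 25.296 → 25
G = 255 × (1-M) × (1-K) = 255 × 0.05 × 0.31 = 3.9525 → 4
B = 255 × (1-Y) × (1-K) = 255 × 0.81 × 0.31 = 64.0305 → 64
= RGB(25, 4, 64)


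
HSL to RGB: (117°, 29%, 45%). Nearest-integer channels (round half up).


H=117°, S=0.29, L=0.45
C = (1-|2L-1|)×S = (1-|-0.10|)×0.29 = 0.261
H' = H/60 = 117/60 ≈ 1.9500; X = C×(1-|H' mod 2 - 1|) = 0.01305
m = L - C/2 = 0.45 - 0.1305 = 0.3195
Sector ⌊H'⌋ = 1 → (R',G',B') = (0.01305, 0.261, 0.0)
RGB = ((R'+m)×255, (G'+m)×255, (B'+m)×255) = (84.80025, 148.0275, 81.4725)
Round half up → RGB(85, 148, 81)


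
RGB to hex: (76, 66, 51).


R = 76 → 4C (hex)
G = 66 → 42 (hex)
B = 51 → 33 (hex)
Hex = #4C4233


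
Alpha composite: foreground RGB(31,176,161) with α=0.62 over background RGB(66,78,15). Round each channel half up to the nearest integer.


C = α×F + (1-α)×B, with 1-α = 0.38
R: 0.62×31 + 0.38×66 = 19.22 + 25.08 = 44.30 → 44
G: 0.62×176 + 0.38×78 = 109.12 + 29.64 = 138.76 → 139
B: 0.62×161 + 0.38×15 = 99.82 + 5.70 = 105.52 → 106
= RGB(44, 139, 106)


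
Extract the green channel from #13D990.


Color: #13D990
R = 13 = 19
G = D9 = 217
B = 90 = 144
Green = 217


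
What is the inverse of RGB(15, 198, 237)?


Invert: (255-R, 255-G, 255-B)
R: 255-15 = 240
G: 255-198 = 57
B: 255-237 = 18
= RGB(240, 57, 18)


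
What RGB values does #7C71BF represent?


7C → 124 (R)
71 → 113 (G)
BF → 191 (B)
= RGB(124, 113, 191)


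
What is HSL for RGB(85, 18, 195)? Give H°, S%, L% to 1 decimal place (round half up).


Normalize: R'=85/255≈0.3333, G'=18/255≈0.0706, B'=195/255≈0.7647
Max=195/255, Min=18/255, Δ=Max-Min=177/255
L = (Max+Min)/2 = (195+18)/510 = 213/510 = 0.41764… → L = 41.8%
L ≤ 0.5 → S = Δ/(Max+Min) = 177/(195+18) = 177/213 = 0.83098… → S = 83.1%
(the 1/255 factors cancel in S and H, so raw channel differences can be used)
Max is B' → H = 60 × ((R-G)/Δ + 4) = 60 × ((85-18)/177 + 4)
  67/177 + 4 = 0.3785… + 4 = 4.3785…
  H = 60 × 4.3785… = 262.711…° → H = 262.7°
= HSL(262.7°, 83.1%, 41.8%)


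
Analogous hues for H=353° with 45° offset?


Base hue: 353°
Left analog: (353 - 45) mod 360 = 308°
Right analog: (353 + 45) mod 360 = 38°
Analogous hues = 308° and 38°


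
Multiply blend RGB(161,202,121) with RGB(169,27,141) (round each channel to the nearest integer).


Multiply: C = A×B/255, rounded to nearest integer
R: 161×169/255 = 27209/255 ≈ 106.702 → 107
G: 202×27/255 = 5454/255 ≈ 21.388 → 21
B: 121×141/255 = 17061/255 ≈ 66.906 → 67
= RGB(107, 21, 67)


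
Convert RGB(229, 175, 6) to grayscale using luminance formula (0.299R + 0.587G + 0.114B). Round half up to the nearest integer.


Gray = 0.299×R + 0.587×G + 0.114×B
Gray = 0.299×229 + 0.587×175 + 0.114×6
Gray = 68.471 + 102.725 + 0.684
Gray = 171.880 → round half up → 172
Gray = 172


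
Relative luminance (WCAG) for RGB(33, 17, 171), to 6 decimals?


Linearize each channel (sRGB transfer function): c = v/255; c_lin = c/12.92 if c ≤ 0.04045, else ((c+0.055)/1.055)^2.4
  R: 33/255 ≈ 0.129412 > 0.04045 → ((0.129412+0.055)/1.055)^2.4 ≈ 0.015209
  G: 17/255 ≈ 0.066667 > 0.04045 → ((0.066667+0.055)/1.055)^2.4 ≈ 0.005605
  B: 171/255 ≈ 0.670588 > 0.04045 → ((0.670588+0.055)/1.055)^2.4 ≈ 0.407240
R_lin = 0.015209, G_lin = 0.005605, B_lin = 0.407240
L = 0.2126×R + 0.7152×G + 0.0722×B
L = 0.2126×0.015209 + 0.7152×0.005605 + 0.0722×0.407240
L ≈ 0.036645


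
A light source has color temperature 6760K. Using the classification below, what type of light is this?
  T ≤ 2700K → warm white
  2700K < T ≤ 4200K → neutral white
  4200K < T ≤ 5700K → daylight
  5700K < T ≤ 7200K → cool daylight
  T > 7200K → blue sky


Temperature: 6760K
5700K < 6760K ≤ 7200K → cool daylight
Classification: cool daylight


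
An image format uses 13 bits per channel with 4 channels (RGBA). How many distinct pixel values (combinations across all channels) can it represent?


Total bits = 13 bits/channel × 4 channels = 52 bits
Distinct pixel values = 2^52
= 4,503,599,627,370,496 pixel values


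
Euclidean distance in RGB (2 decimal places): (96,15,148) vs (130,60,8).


d = √[(R₁-R₂)² + (G₁-G₂)² + (B₁-B₂)²]
d = √[(96-130)² + (15-60)² + (148-8)²]
d = √[1156 + 2025 + 19600]
d = √22781
d ≈ 150.93


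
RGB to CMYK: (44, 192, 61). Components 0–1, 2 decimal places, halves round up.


R'=44/255≈0.1725, G'=192/255≈0.7529, B'=61/255≈0.2392
K = 1 - max(R',G',B') = 1 - 192/255 = 63/255 = 0.24705… → 0.25
(1-R'-K)/(1-K) simplifies to (max-R)/max with max = 192:
C = (192-44)/192 = 148/192 = 0.77083… → 0.77
M = (192-192)/192 = 0/192 = 0 → 0.00
Y = (192-61)/192 = 131/192 = 0.68229… → 0.68
= CMYK(0.77, 0.00, 0.68, 0.25)


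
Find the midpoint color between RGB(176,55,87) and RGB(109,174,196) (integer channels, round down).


Midpoint: each channel = ⌊(C₁+C₂)/2⌋
R: ⌊(176+109)/2⌋ = 142
G: ⌊(55+174)/2⌋ = 114
B: ⌊(87+196)/2⌋ = 141
= RGB(142, 114, 141)


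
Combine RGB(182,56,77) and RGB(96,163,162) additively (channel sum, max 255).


Additive: each channel = min(255, C₁+C₂)
R: 182+96 = 278 → 255
G: 56+163 = 219 → 219
B: 77+162 = 239 → 239
= RGB(255, 219, 239)


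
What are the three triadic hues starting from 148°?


Triadic: equally spaced at 120° intervals
H1 = 148°
H2 = (148 + 120) mod 360 = 268°
H3 = (148 + 240) mod 360 = 28°
Triadic = 148°, 268°, 28°


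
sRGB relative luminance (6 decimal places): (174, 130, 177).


Linearize each channel (sRGB transfer function): c = v/255; c_lin = c/12.92 if c ≤ 0.04045, else ((c+0.055)/1.055)^2.4
  R: 174/255 ≈ 0.682353 > 0.04045 → ((0.682353+0.055)/1.055)^2.4 ≈ 0.423268
  G: 130/255 ≈ 0.509804 > 0.04045 → ((0.509804+0.055)/1.055)^2.4 ≈ 0.223228
  B: 177/255 ≈ 0.694118 > 0.04045 → ((0.694118+0.055)/1.055)^2.4 ≈ 0.439657
R_lin = 0.423268, G_lin = 0.223228, B_lin = 0.439657
L = 0.2126×R + 0.7152×G + 0.0722×B
L = 0.2126×0.423268 + 0.7152×0.223228 + 0.0722×0.439657
L ≈ 0.281383


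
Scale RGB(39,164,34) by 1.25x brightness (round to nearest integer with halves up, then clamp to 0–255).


Multiply each channel by 1.25, round half up, clamp to [0, 255]
R: 39×1.25 = 48.75 → round → 49
G: 164×1.25 = 205
B: 34×1.25 = 42.5 → round → 43
= RGB(49, 205, 43)


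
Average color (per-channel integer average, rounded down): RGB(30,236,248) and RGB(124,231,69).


Midpoint: each channel = ⌊(C₁+C₂)/2⌋
R: ⌊(30+124)/2⌋ = 77
G: ⌊(236+231)/2⌋ = 233
B: ⌊(248+69)/2⌋ = 158
= RGB(77, 233, 158)


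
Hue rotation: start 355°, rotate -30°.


New hue = (H + rotation) mod 360
New hue = (355 -30) mod 360
= 325 mod 360
= 325°


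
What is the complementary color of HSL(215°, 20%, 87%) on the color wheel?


Complement = opposite side of color wheel = hue + 180°
H' = (215 + 180) mod 360 = 35°
S and L unchanged.
= HSL(35°, 20%, 87%)


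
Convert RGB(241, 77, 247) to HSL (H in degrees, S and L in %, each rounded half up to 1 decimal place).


Normalize: R'=241/255≈0.9451, G'=77/255≈0.3020, B'=247/255≈0.9686
Max=247/255, Min=77/255, Δ=Max-Min=170/255
L = (Max+Min)/2 = (247+77)/510 = 324/510 = 0.63529… → L = 63.5%
L > 0.5 → S = Δ/(2-Max-Min) = 170/(510-247-77) = 170/186 = 0.91397… → S = 91.4%
(the 1/255 factors cancel in S and H, so raw channel differences can be used)
Max is B' → H = 60 × ((R-G)/Δ + 4) = 60 × ((241-77)/170 + 4)
  164/170 + 4 = 0.9647… + 4 = 4.9647…
  H = 60 × 4.9647… = 297.882…° → H = 297.9°
= HSL(297.9°, 91.4%, 63.5%)


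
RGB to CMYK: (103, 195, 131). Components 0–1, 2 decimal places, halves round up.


R'=103/255≈0.4039, G'=195/255≈0.7647, B'=131/255≈0.5137
K = 1 - max(R',G',B') = 1 - 195/255 = 60/255 = 0.23529… → 0.24
(1-R'-K)/(1-K) simplifies to (max-R)/max with max = 195:
C = (195-103)/195 = 92/195 = 0.47179… → 0.47
M = (195-195)/195 = 0/195 = 0 → 0.00
Y = (195-131)/195 = 64/195 = 0.32820… → 0.33
= CMYK(0.47, 0.00, 0.33, 0.24)


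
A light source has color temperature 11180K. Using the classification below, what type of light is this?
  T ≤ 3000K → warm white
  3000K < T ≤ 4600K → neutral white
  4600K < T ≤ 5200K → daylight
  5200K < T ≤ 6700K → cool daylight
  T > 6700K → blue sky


Temperature: 11180K
11180K > 6700K → blue sky
Classification: blue sky


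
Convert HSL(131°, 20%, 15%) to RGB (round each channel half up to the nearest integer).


H=131°, S=0.20, L=0.15
C = (1-|2L-1|)×S = (1-|-0.70|)×0.20 = 0.06
H' = H/60 = 131/60 ≈ 2.1833; X = C×(1-|H' mod 2 - 1|) = 0.011
m = L - C/2 = 0.15 - 0.03 = 0.12
Sector ⌊H'⌋ = 2 → (R',G',B') = (0.0, 0.06, 0.011)
RGB = ((R'+m)×255, (G'+m)×255, (B'+m)×255) = (30.6, 45.9, 33.405)
Round half up → RGB(31, 46, 33)


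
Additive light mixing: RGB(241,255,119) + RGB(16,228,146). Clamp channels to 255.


Additive: each channel = min(255, C₁+C₂)
R: 241+16 = 257 → 255
G: 255+228 = 483 → 255
B: 119+146 = 265 → 255
= RGB(255, 255, 255)


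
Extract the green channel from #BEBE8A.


Color: #BEBE8A
R = BE = 190
G = BE = 190
B = 8A = 138
Green = 190


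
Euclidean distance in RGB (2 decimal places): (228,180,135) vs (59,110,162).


d = √[(R₁-R₂)² + (G₁-G₂)² + (B₁-B₂)²]
d = √[(228-59)² + (180-110)² + (135-162)²]
d = √[28561 + 4900 + 729]
d = √34190
d ≈ 184.91


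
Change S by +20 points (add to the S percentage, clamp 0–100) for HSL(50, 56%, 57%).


Original S = 56%
Adjustment = +20 percentage points
New S = 56 + (20) = 76
Clamp to [0, 100] → 76
= HSL(50°, 76%, 57%)


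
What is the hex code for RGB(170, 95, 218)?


R = 170 → AA (hex)
G = 95 → 5F (hex)
B = 218 → DA (hex)
Hex = #AA5FDA


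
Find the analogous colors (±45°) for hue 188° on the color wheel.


Base hue: 188°
Left analog: (188 - 45) mod 360 = 143°
Right analog: (188 + 45) mod 360 = 233°
Analogous hues = 143° and 233°


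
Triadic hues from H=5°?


Triadic: equally spaced at 120° intervals
H1 = 5°
H2 = (5 + 120) mod 360 = 125°
H3 = (5 + 240) mod 360 = 245°
Triadic = 5°, 125°, 245°


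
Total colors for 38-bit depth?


Colors = 2^bits = 2^38
= 274,877,906,944 colors


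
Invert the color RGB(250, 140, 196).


Invert: (255-R, 255-G, 255-B)
R: 255-250 = 5
G: 255-140 = 115
B: 255-196 = 59
= RGB(5, 115, 59)


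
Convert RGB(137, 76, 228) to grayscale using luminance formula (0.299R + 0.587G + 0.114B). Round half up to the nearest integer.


Gray = 0.299×R + 0.587×G + 0.114×B
Gray = 0.299×137 + 0.587×76 + 0.114×228
Gray = 40.963 + 44.612 + 25.992
Gray = 111.567 → round half up → 112
Gray = 112


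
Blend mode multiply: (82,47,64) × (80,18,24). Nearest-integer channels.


Multiply: C = A×B/255, rounded to nearest integer
R: 82×80/255 = 6560/255 ≈ 25.725 → 26
G: 47×18/255 = 846/255 ≈ 3.318 → 3
B: 64×24/255 = 1536/255 ≈ 6.024 → 6
= RGB(26, 3, 6)


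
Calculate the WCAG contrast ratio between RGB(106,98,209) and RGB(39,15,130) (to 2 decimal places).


Linearize each sRGB channel c=v/255: c/12.92 if c ≤ 0.04045 else ((c+0.055)/1.055)^2.4
L = 0.2126×R_lin + 0.7152×G_lin + 0.0722×B_lin
Color 1 (106,98,209):
  R=106: 106/255≈0.4157 > 0.04045 → ((0.4157+0.055)/1.055)^2.4 ≈ 0.14413
  G=98: 98/255≈0.3843 > 0.04045 → ((0.3843+0.055)/1.055)^2.4 ≈ 0.12214
  B=209: 209/255≈0.8196 > 0.04045 → ((0.8196+0.055)/1.055)^2.4 ≈ 0.63760
  L1 = 0.2126×0.14413 + 0.7152×0.12214 + 0.0722×0.63760 ≈ 0.16403
Color 2 (39,15,130):
  R=39: 39/255≈0.1529 > 0.04045 → ((0.1529+0.055)/1.055)^2.4 ≈ 0.02029
  G=15: 15/255≈0.0588 > 0.04045 → ((0.0588+0.055)/1.055)^2.4 ≈ 0.00478
  B=130: 130/255≈0.5098 > 0.04045 → ((0.5098+0.055)/1.055)^2.4 ≈ 0.22323
  L2 = 0.2126×0.02029 + 0.7152×0.00478 + 0.0722×0.22323 ≈ 0.02385
Lighter = 0.16403, Darker = 0.02385
Ratio = (L_lighter + 0.05) / (L_darker + 0.05)
Ratio = (0.16403 + 0.05) / (0.02385 + 0.05) = 0.21403 / 0.07385 ≈ 2.8983
Ratio ≈ 2.90:1


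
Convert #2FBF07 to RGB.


2F → 47 (R)
BF → 191 (G)
07 → 7 (B)
= RGB(47, 191, 7)


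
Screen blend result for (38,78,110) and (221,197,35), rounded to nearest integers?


Screen: C = 255 - (255-A)×(255-B)/255, rounded to nearest integer
R: 255 - (255-38)×(255-221)/255 = 255 - 7378/255 ≈ 255 - 28.933 = 226.067 → 226
G: 255 - (255-78)×(255-197)/255 = 255 - 10266/255 ≈ 255 - 40.259 = 214.741 → 215
B: 255 - (255-110)×(255-35)/255 = 255 - 31900/255 ≈ 255 - 125.098 = 129.902 → 130
= RGB(226, 215, 130)


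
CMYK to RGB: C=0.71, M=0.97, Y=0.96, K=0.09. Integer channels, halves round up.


R = 255 × (1-C) × (1-K) = 255 × 0.29 × 0.91 = 67.2945 → 67
G = 255 × (1-M) × (1-K) = 255 × 0.03 × 0.91 = 6.9615 → 7
B = 255 × (1-Y) × (1-K) = 255 × 0.04 × 0.91 = 9.282 → 9
= RGB(67, 7, 9)


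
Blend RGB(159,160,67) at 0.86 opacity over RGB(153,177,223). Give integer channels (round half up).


C = α×F + (1-α)×B, with 1-α = 0.14
R: 0.86×159 + 0.14×153 = 136.74 + 21.42 = 158.16 → 158
G: 0.86×160 + 0.14×177 = 137.60 + 24.78 = 162.38 → 162
B: 0.86×67 + 0.14×223 = 57.62 + 31.22 = 88.84 → 89
= RGB(158, 162, 89)


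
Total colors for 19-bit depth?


Colors = 2^bits = 2^19
= 524,288 colors


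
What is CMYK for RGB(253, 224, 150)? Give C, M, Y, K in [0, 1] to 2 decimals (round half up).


R'=253/255≈0.9922, G'=224/255≈0.8784, B'=150/255≈0.5882
K = 1 - max(R',G',B') = 1 - 253/255 = 2/255 = 0.00784… → 0.01
(1-R'-K)/(1-K) simplifies to (max-R)/max with max = 253:
C = (253-253)/253 = 0/253 = 0 → 0.00
M = (253-224)/253 = 29/253 = 0.11462… → 0.11
Y = (253-150)/253 = 103/253 = 0.40711… → 0.41
= CMYK(0.00, 0.11, 0.41, 0.01)


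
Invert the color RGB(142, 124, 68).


Invert: (255-R, 255-G, 255-B)
R: 255-142 = 113
G: 255-124 = 131
B: 255-68 = 187
= RGB(113, 131, 187)


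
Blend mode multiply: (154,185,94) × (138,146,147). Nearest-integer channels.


Multiply: C = A×B/255, rounded to nearest integer
R: 154×138/255 = 21252/255 ≈ 83.341 → 83
G: 185×146/255 = 27010/255 ≈ 105.922 → 106
B: 94×147/255 = 13818/255 ≈ 54.188 → 54
= RGB(83, 106, 54)


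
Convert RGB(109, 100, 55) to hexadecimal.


R = 109 → 6D (hex)
G = 100 → 64 (hex)
B = 55 → 37 (hex)
Hex = #6D6437


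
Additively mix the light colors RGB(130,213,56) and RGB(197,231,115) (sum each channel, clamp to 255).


Additive: each channel = min(255, C₁+C₂)
R: 130+197 = 327 → 255
G: 213+231 = 444 → 255
B: 56+115 = 171 → 171
= RGB(255, 255, 171)


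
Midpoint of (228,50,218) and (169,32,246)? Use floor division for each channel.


Midpoint: each channel = ⌊(C₁+C₂)/2⌋
R: ⌊(228+169)/2⌋ = 198
G: ⌊(50+32)/2⌋ = 41
B: ⌊(218+246)/2⌋ = 232
= RGB(198, 41, 232)


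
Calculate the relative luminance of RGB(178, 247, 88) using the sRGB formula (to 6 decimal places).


Linearize each channel (sRGB transfer function): c = v/255; c_lin = c/12.92 if c ≤ 0.04045, else ((c+0.055)/1.055)^2.4
  R: 178/255 ≈ 0.698039 > 0.04045 → ((0.698039+0.055)/1.055)^2.4 ≈ 0.445201
  G: 247/255 ≈ 0.968627 > 0.04045 → ((0.968627+0.055)/1.055)^2.4 ≈ 0.930111
  B: 88/255 ≈ 0.345098 > 0.04045 → ((0.345098+0.055)/1.055)^2.4 ≈ 0.097587
R_lin = 0.445201, G_lin = 0.930111, B_lin = 0.097587
L = 0.2126×R + 0.7152×G + 0.0722×B
L = 0.2126×0.445201 + 0.7152×0.930111 + 0.0722×0.097587
L ≈ 0.766911


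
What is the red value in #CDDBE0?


Color: #CDDBE0
R = CD = 205
G = DB = 219
B = E0 = 224
Red = 205


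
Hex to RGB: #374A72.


37 → 55 (R)
4A → 74 (G)
72 → 114 (B)
= RGB(55, 74, 114)


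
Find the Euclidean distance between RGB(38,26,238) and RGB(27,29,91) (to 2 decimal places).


d = √[(R₁-R₂)² + (G₁-G₂)² + (B₁-B₂)²]
d = √[(38-27)² + (26-29)² + (238-91)²]
d = √[121 + 9 + 21609]
d = √21739
d ≈ 147.44


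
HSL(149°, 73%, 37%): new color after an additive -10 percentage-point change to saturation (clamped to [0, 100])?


Original S = 73%
Adjustment = -10 percentage points
New S = 73 + (-10) = 63
Clamp to [0, 100] → 63
= HSL(149°, 63%, 37%)


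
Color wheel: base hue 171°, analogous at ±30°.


Base hue: 171°
Left analog: (171 - 30) mod 360 = 141°
Right analog: (171 + 30) mod 360 = 201°
Analogous hues = 141° and 201°


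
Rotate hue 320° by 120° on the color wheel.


New hue = (H + rotation) mod 360
New hue = (320 + 120) mod 360
= 440 mod 360
= 80°


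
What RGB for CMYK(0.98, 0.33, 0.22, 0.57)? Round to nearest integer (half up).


R = 255 × (1-C) × (1-K) = 255 × 0.02 × 0.43 = 2.193 → 2
G = 255 × (1-M) × (1-K) = 255 × 0.67 × 0.43 = 73.4655 → 73
B = 255 × (1-Y) × (1-K) = 255 × 0.78 × 0.43 = 85.527 → 86
= RGB(2, 73, 86)


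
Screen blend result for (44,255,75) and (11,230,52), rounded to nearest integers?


Screen: C = 255 - (255-A)×(255-B)/255, rounded to nearest integer
R: 255 - (255-44)×(255-11)/255 = 255 - 51484/255 ≈ 255 - 201.898 = 53.102 → 53
G: 255 - (255-255)×(255-230)/255 = 255 - 0/255 ≈ 255 - 0.000 = 255.000 → 255
B: 255 - (255-75)×(255-52)/255 = 255 - 36540/255 ≈ 255 - 143.294 = 111.706 → 112
= RGB(53, 255, 112)


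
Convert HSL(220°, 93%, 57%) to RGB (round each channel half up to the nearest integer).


H=220°, S=0.93, L=0.57
C = (1-|2L-1|)×S = (1-|0.14|)×0.93 = 0.7998
H' = H/60 = 220/60 ≈ 3.6667; X = C×(1-|H' mod 2 - 1|) = 0.2666
m = L - C/2 = 0.57 - 0.3999 = 0.1701
Sector ⌊H'⌋ = 3 → (R',G',B') = (0.0, 0.2666, 0.7998)
RGB = ((R'+m)×255, (G'+m)×255, (B'+m)×255) = (43.3755, 111.3585, 247.3245)
Round half up → RGB(43, 111, 247)


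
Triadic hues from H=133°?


Triadic: equally spaced at 120° intervals
H1 = 133°
H2 = (133 + 120) mod 360 = 253°
H3 = (133 + 240) mod 360 = 13°
Triadic = 133°, 253°, 13°


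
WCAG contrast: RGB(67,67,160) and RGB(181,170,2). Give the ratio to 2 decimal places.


Linearize each sRGB channel c=v/255: c/12.92 if c ≤ 0.04045 else ((c+0.055)/1.055)^2.4
L = 0.2126×R_lin + 0.7152×G_lin + 0.0722×B_lin
Color 1 (67,67,160):
  R=67: 67/255≈0.2627 > 0.04045 → ((0.2627+0.055)/1.055)^2.4 ≈ 0.05613
  G=67: 67/255≈0.2627 > 0.04045 → ((0.2627+0.055)/1.055)^2.4 ≈ 0.05613
  B=160: 160/255≈0.6275 > 0.04045 → ((0.6275+0.055)/1.055)^2.4 ≈ 0.35153
  L1 = 0.2126×0.05613 + 0.7152×0.05613 + 0.0722×0.35153 ≈ 0.07746
Color 2 (181,170,2):
  R=181: 181/255≈0.7098 > 0.04045 → ((0.7098+0.055)/1.055)^2.4 ≈ 0.46208
  G=170: 170/255≈0.6667 > 0.04045 → ((0.6667+0.055)/1.055)^2.4 ≈ 0.40198
  B=2: 2/255≈0.0078 ≤ 0.04045 → 0.0078/12.92 ≈ 0.00061
  L2 = 0.2126×0.46208 + 0.7152×0.40198 + 0.0722×0.00061 ≈ 0.38578
Lighter = 0.38578, Darker = 0.07746
Ratio = (L_lighter + 0.05) / (L_darker + 0.05)
Ratio = (0.38578 + 0.05) / (0.07746 + 0.05) = 0.43578 / 0.12746 ≈ 3.4190
Ratio ≈ 3.42:1


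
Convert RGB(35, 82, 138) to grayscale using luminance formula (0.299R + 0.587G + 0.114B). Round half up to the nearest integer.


Gray = 0.299×R + 0.587×G + 0.114×B
Gray = 0.299×35 + 0.587×82 + 0.114×138
Gray = 10.465 + 48.134 + 15.732
Gray = 74.331 → round half up → 74
Gray = 74


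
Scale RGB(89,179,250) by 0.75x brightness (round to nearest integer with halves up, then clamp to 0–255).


Multiply each channel by 0.75, round half up, clamp to [0, 255]
R: 89×0.75 = 66.75 → round → 67
G: 179×0.75 = 134.25 → round → 134
B: 250×0.75 = 187.5 → round → 188
= RGB(67, 134, 188)


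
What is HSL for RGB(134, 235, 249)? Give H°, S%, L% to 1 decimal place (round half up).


Normalize: R'=134/255≈0.5255, G'=235/255≈0.9216, B'=249/255≈0.9765
Max=249/255, Min=134/255, Δ=Max-Min=115/255
L = (Max+Min)/2 = (249+134)/510 = 383/510 = 0.75098… → L = 75.1%
L > 0.5 → S = Δ/(2-Max-Min) = 115/(510-249-134) = 115/127 = 0.90551… → S = 90.6%
(the 1/255 factors cancel in S and H, so raw channel differences can be used)
Max is B' → H = 60 × ((R-G)/Δ + 4) = 60 × ((134-235)/115 + 4)
  -101/115 + 4 = -0.8782… + 4 = 3.1217…
  H = 60 × 3.1217… = 187.304…° → H = 187.3°
= HSL(187.3°, 90.6%, 75.1%)


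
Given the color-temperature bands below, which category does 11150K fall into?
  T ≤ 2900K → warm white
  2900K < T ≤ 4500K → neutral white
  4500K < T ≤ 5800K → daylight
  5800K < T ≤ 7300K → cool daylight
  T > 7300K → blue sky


Temperature: 11150K
11150K > 7300K → blue sky
Classification: blue sky


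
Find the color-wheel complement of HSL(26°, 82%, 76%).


Complement = opposite side of color wheel = hue + 180°
H' = (26 + 180) mod 360 = 206°
S and L unchanged.
= HSL(206°, 82%, 76%)


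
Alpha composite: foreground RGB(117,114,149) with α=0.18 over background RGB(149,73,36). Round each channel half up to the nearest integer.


C = α×F + (1-α)×B, with 1-α = 0.82
R: 0.18×117 + 0.82×149 = 21.06 + 122.18 = 143.24 → 143
G: 0.18×114 + 0.82×73 = 20.52 + 59.86 = 80.38 → 80
B: 0.18×149 + 0.82×36 = 26.82 + 29.52 = 56.34 → 56
= RGB(143, 80, 56)


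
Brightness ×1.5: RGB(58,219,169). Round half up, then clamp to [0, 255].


Multiply each channel by 1.5, round half up, clamp to [0, 255]
R: 58×1.5 = 87
G: 219×1.5 = 328.5 → round → 329 → clamp → 255
B: 169×1.5 = 253.5 → round → 254
= RGB(87, 255, 254)


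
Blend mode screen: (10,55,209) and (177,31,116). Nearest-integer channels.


Screen: C = 255 - (255-A)×(255-B)/255, rounded to nearest integer
R: 255 - (255-10)×(255-177)/255 = 255 - 19110/255 ≈ 255 - 74.941 = 180.059 → 180
G: 255 - (255-55)×(255-31)/255 = 255 - 44800/255 ≈ 255 - 175.686 = 79.314 → 79
B: 255 - (255-209)×(255-116)/255 = 255 - 6394/255 ≈ 255 - 25.075 = 229.925 → 230
= RGB(180, 79, 230)


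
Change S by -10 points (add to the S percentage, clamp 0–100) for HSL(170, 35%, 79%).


Original S = 35%
Adjustment = -10 percentage points
New S = 35 + (-10) = 25
Clamp to [0, 100] → 25
= HSL(170°, 25%, 79%)


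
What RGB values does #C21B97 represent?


C2 → 194 (R)
1B → 27 (G)
97 → 151 (B)
= RGB(194, 27, 151)


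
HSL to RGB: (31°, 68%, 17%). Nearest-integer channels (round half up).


H=31°, S=0.68, L=0.17
C = (1-|2L-1|)×S = (1-|-0.66|)×0.68 = 0.2312
H' = H/60 = 31/60 ≈ 0.5167; X = C×(1-|H' mod 2 - 1|) ≈ 0.1195
m = L - C/2 = 0.17 - 0.1156 = 0.0544
Sector ⌊H'⌋ = 0 → (R',G',B') = (0.2312, ≈0.1195, 0.0)
RGB = ((R'+m)×255, (G'+m)×255, (B'+m)×255) = (72.828, 44.3326, 13.872)
Round half up → RGB(73, 44, 14)


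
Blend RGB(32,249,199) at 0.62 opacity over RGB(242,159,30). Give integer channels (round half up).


C = α×F + (1-α)×B, with 1-α = 0.38
R: 0.62×32 + 0.38×242 = 19.84 + 91.96 = 111.80 → 112
G: 0.62×249 + 0.38×159 = 154.38 + 60.42 = 214.80 → 215
B: 0.62×199 + 0.38×30 = 123.38 + 11.40 = 134.78 → 135
= RGB(112, 215, 135)


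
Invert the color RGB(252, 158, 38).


Invert: (255-R, 255-G, 255-B)
R: 255-252 = 3
G: 255-158 = 97
B: 255-38 = 217
= RGB(3, 97, 217)


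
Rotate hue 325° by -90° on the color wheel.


New hue = (H + rotation) mod 360
New hue = (325 -90) mod 360
= 235 mod 360
= 235°


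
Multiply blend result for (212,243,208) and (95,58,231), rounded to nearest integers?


Multiply: C = A×B/255, rounded to nearest integer
R: 212×95/255 = 20140/255 ≈ 78.980 → 79
G: 243×58/255 = 14094/255 ≈ 55.271 → 55
B: 208×231/255 = 48048/255 ≈ 188.424 → 188
= RGB(79, 55, 188)


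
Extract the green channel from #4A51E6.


Color: #4A51E6
R = 4A = 74
G = 51 = 81
B = E6 = 230
Green = 81


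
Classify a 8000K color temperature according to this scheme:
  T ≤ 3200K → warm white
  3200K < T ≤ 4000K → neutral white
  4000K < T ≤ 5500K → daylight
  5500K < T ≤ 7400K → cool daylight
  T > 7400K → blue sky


Temperature: 8000K
8000K > 7400K → blue sky
Classification: blue sky


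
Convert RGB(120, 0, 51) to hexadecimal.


R = 120 → 78 (hex)
G = 0 → 00 (hex)
B = 51 → 33 (hex)
Hex = #780033


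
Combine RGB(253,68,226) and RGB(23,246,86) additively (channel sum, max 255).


Additive: each channel = min(255, C₁+C₂)
R: 253+23 = 276 → 255
G: 68+246 = 314 → 255
B: 226+86 = 312 → 255
= RGB(255, 255, 255)


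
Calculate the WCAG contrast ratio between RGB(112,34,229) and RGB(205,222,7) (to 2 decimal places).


Linearize each sRGB channel c=v/255: c/12.92 if c ≤ 0.04045 else ((c+0.055)/1.055)^2.4
L = 0.2126×R_lin + 0.7152×G_lin + 0.0722×B_lin
Color 1 (112,34,229):
  R=112: 112/255≈0.4392 > 0.04045 → ((0.4392+0.055)/1.055)^2.4 ≈ 0.16203
  G=34: 34/255≈0.1333 > 0.04045 → ((0.1333+0.055)/1.055)^2.4 ≈ 0.01600
  B=229: 229/255≈0.8980 > 0.04045 → ((0.8980+0.055)/1.055)^2.4 ≈ 0.78354
  L1 = 0.2126×0.16203 + 0.7152×0.01600 + 0.0722×0.78354 ≈ 0.10246
Color 2 (205,222,7):
  R=205: 205/255≈0.8039 > 0.04045 → ((0.8039+0.055)/1.055)^2.4 ≈ 0.61050
  G=222: 222/255≈0.8706 > 0.04045 → ((0.8706+0.055)/1.055)^2.4 ≈ 0.73046
  B=7: 7/255≈0.0275 ≤ 0.04045 → 0.0275/12.92 ≈ 0.00212
  L2 = 0.2126×0.61050 + 0.7152×0.73046 + 0.0722×0.00212 ≈ 0.65237
Lighter = 0.65237, Darker = 0.10246
Ratio = (L_lighter + 0.05) / (L_darker + 0.05)
Ratio = (0.65237 + 0.05) / (0.10246 + 0.05) = 0.70237 / 0.15246 ≈ 4.6069
Ratio ≈ 4.61:1
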